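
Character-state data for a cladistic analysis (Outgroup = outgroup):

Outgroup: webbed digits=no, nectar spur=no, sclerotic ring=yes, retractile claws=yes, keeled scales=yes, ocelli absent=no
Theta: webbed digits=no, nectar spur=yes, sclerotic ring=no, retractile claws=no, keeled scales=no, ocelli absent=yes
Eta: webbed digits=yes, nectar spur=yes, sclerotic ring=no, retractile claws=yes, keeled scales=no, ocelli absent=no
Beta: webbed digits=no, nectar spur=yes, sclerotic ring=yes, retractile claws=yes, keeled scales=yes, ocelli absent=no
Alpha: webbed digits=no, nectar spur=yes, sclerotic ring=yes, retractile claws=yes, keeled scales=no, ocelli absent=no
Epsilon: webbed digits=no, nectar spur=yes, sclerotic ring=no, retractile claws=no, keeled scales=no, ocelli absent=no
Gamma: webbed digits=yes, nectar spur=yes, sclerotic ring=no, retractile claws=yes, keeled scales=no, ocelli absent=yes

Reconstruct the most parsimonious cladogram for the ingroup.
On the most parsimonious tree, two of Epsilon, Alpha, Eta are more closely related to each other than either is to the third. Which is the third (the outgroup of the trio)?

Character polarity is set by the outgroup: the derived state is whichever differs from the outgroup's state, so for sclerotic ring, retractile claws, keeled scales the derived state is 'no', and for the remaining characters it is 'yes'.
webbed digits: derived state 'yes' in Eta and Gamma only — synapomorphy for {Eta, Gamma}.
All ingroup taxa share the derived state 'yes' for nectar spur; it defines the ingroup but does not resolve relationships within it.
sclerotic ring (derived state 'no') is shared by Epsilon, Eta, Gamma, and Theta — a synapomorphy uniting that clade.
Only Epsilon and Theta show the derived state 'no' for retractile claws, supporting them as a clade.
keeled scales: derived state 'no' in Alpha, Epsilon, Eta, Gamma, and Theta only — synapomorphy for {Alpha, Epsilon, Eta, Gamma, Theta}.
ocelli absent groups Gamma and Theta, which is incompatible with the clades supported by the remaining characters; treating it as convergent (homoplasy) costs fewer steps than any alternative tree.
Most parsimonious ingroup topology: ((((Theta,Epsilon),(Eta,Gamma)),Alpha),Beta).
Epsilon and Eta share a more recent common ancestor with each other than either does with Alpha, so Alpha is the least closely related of the three.

Alpha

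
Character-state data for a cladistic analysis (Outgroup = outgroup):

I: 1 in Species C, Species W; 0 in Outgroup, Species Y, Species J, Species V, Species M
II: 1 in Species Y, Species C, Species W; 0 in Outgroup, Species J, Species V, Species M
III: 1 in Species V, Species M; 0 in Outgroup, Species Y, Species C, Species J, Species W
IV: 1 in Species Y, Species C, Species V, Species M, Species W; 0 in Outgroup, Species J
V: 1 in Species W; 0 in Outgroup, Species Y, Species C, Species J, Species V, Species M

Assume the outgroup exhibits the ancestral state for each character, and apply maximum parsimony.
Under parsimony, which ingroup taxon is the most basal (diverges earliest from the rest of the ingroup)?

Species J

The outgroup has state '0' for every character, so '1' is the derived state throughout.
I (derived state '1') is shared by Species C and Species W — a synapomorphy uniting that clade.
II: derived state '1' in Species C, Species W, and Species Y only — synapomorphy for {Species C, Species W, Species Y}.
Only Species M and Species V show the derived state '1' for III, supporting them as a clade.
IV (derived state '1') is shared by Species C, Species M, Species V, Species W, and Species Y — a synapomorphy uniting that clade.
V (derived state '1') is unique to Species W (autapomorphy; uninformative for grouping).
Most parsimonious ingroup topology: (((Species Y,(Species C,Species W)),(Species V,Species M)),Species J).
Species J is sister to the clade containing all other ingroup taxa, so it is the earliest-diverging (most basal) ingroup lineage.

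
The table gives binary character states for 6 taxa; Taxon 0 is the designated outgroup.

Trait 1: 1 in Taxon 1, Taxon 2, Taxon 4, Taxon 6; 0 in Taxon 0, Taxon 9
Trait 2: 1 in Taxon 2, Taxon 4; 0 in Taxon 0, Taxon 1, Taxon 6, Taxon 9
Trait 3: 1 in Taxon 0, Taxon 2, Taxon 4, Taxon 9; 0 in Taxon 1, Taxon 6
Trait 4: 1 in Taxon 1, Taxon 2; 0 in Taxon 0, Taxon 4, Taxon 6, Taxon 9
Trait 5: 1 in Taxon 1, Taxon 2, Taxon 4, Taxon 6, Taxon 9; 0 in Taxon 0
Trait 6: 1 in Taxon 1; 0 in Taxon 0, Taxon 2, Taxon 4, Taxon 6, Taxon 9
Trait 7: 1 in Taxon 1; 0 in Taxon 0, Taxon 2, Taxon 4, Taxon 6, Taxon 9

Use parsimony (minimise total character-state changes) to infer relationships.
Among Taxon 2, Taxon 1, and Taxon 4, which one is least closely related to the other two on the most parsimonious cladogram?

Character polarity is set by the outgroup: the derived state is whichever differs from the outgroup's state, so for Trait 3 the derived state is '0', and for the remaining characters it is '1'.
Trait 1 (derived state '1') is shared by Taxon 1, Taxon 2, Taxon 4, and Taxon 6 — a synapomorphy uniting that clade.
Trait 2: derived state '1' in Taxon 2 and Taxon 4 only — synapomorphy for {Taxon 2, Taxon 4}.
Trait 3: derived state '0' in Taxon 1 and Taxon 6 only — synapomorphy for {Taxon 1, Taxon 6}.
Trait 4 groups Taxon 1 and Taxon 2, which is incompatible with the clades supported by the remaining characters; treating it as convergent (homoplasy) costs fewer steps than any alternative tree.
All ingroup taxa share the derived state '1' for Trait 5; it defines the ingroup but does not resolve relationships within it.
Trait 6 (derived state '1') is unique to Taxon 1 (autapomorphy; uninformative for grouping).
Trait 7: derived state '1' in Taxon 1 only — an autapomorphy, so it tells us nothing about relationships among taxa.
Most parsimonious ingroup topology: (((Taxon 1,Taxon 6),(Taxon 2,Taxon 4)),Taxon 9).
Taxon 4 and Taxon 2 share a more recent common ancestor with each other than either does with Taxon 1, so Taxon 1 is the least closely related of the three.

Taxon 1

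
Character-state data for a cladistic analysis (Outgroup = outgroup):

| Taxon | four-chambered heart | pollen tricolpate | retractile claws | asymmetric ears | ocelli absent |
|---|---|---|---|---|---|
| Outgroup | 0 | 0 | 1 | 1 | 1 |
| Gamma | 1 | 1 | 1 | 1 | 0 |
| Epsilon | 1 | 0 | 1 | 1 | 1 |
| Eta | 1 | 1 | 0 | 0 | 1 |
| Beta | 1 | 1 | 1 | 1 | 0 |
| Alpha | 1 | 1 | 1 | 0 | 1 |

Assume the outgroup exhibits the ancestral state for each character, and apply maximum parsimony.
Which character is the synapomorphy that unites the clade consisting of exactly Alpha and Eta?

asymmetric ears

Character polarity is set by the outgroup: the derived state is whichever differs from the outgroup's state, so for retractile claws, asymmetric ears, ocelli absent the derived state is '0', and for the remaining characters it is '1'.
four-chambered heart (derived state '1') is shared by all ingroup taxa — unites the whole ingroup.
pollen tricolpate (derived state '1') is shared by Alpha, Beta, Eta, and Gamma — a synapomorphy uniting that clade.
retractile claws: derived state '0' in Eta only — an autapomorphy, so it tells us nothing about relationships among taxa.
Only Alpha and Eta show the derived state '0' for asymmetric ears, supporting them as a clade.
Only Beta and Gamma show the derived state '0' for ocelli absent, supporting them as a clade.
Most parsimonious ingroup topology: (((Gamma,Beta),(Eta,Alpha)),Epsilon).
The clade {Alpha, Eta} is supported by asymmetric ears: its derived state '0' occurs in exactly those taxa and in no other taxon (including the outgroup).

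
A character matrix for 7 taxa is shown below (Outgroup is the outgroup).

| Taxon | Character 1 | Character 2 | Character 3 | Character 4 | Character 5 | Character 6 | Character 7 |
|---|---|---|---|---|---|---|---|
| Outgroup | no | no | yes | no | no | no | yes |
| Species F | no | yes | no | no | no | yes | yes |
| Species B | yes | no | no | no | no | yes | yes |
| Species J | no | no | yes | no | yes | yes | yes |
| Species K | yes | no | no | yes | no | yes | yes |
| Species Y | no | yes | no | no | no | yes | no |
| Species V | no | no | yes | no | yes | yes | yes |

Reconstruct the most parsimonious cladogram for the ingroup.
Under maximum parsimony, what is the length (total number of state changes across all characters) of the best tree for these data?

7

Character polarity is set by the outgroup: the derived state is whichever differs from the outgroup's state, so for Character 3, Character 7 the derived state is 'no', and for the remaining characters it is 'yes'.
Only Species B and Species K show the derived state 'yes' for Character 1, supporting them as a clade.
Only Species F and Species Y show the derived state 'yes' for Character 2, supporting them as a clade.
Character 3 (derived state 'no') is shared by Species B, Species F, Species K, and Species Y — a synapomorphy uniting that clade.
Character 4: derived state 'yes' in Species K only — an autapomorphy, so it tells us nothing about relationships among taxa.
Character 5 (derived state 'yes') is shared by Species J and Species V — a synapomorphy uniting that clade.
All ingroup taxa share the derived state 'yes' for Character 6; it defines the ingroup but does not resolve relationships within it.
Character 7: derived state 'no' in Species Y only — an autapomorphy, so it tells us nothing about relationships among taxa.
Most parsimonious ingroup topology: (((Species F,Species Y),(Species B,Species K)),(Species J,Species V)).
Changes per character on this tree: Character 1: 1; Character 2: 1; Character 3: 1; Character 4: 1; Character 5: 1; Character 6: 1; Character 7: 1.
Total = 7.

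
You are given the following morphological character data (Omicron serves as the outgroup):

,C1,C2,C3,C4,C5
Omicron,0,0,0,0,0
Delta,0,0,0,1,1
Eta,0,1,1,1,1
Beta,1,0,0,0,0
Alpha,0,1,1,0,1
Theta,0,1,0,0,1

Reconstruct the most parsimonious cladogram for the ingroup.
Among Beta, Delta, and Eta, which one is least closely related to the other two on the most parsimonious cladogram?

The outgroup has state '0' for every character, so '1' is the derived state throughout.
C1: derived state '1' in Beta only — an autapomorphy, so it tells us nothing about relationships among taxa.
C2 (derived state '1') is shared by Alpha, Eta, and Theta — a synapomorphy uniting that clade.
Only Alpha and Eta show the derived state '1' for C3, supporting them as a clade.
C4 groups Delta and Eta, which is incompatible with the clades supported by the remaining characters; treating it as convergent (homoplasy) costs fewer steps than any alternative tree.
Only Alpha, Delta, Eta, and Theta show the derived state '1' for C5, supporting them as a clade.
Most parsimonious ingroup topology: ((Delta,((Eta,Alpha),Theta)),Beta).
Delta and Eta share a more recent common ancestor with each other than either does with Beta, so Beta is the least closely related of the three.

Beta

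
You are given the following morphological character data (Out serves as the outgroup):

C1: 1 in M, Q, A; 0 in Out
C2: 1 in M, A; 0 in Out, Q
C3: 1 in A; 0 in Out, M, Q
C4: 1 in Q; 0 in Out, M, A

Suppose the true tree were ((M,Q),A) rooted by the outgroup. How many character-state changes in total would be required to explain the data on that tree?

5

Map each character onto ((M,Q),A) (rooted by Out) and count the minimum state changes it requires (Fitch parsimony):
C1: 1; C2: 2; C3: 1; C4: 1.
Total tree length = 5.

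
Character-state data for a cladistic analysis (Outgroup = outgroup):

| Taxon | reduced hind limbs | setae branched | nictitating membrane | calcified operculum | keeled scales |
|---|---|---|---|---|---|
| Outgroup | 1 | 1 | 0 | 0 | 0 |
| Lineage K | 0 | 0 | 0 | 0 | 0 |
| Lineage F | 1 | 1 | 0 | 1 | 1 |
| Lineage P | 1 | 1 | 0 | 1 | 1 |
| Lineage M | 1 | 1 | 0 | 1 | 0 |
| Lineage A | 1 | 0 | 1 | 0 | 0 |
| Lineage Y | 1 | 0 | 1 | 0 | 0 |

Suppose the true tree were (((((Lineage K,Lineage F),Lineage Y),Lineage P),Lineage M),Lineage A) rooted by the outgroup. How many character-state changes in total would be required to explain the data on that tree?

11

Map each character onto (((((Lineage K,Lineage F),Lineage Y),Lineage P),Lineage M),Lineage A) (rooted by Outgroup) and count the minimum state changes it requires (Fitch parsimony):
reduced hind limbs: 1; setae branched: 3; nictitating membrane: 2; calcified operculum: 3; keeled scales: 2.
Total tree length = 11.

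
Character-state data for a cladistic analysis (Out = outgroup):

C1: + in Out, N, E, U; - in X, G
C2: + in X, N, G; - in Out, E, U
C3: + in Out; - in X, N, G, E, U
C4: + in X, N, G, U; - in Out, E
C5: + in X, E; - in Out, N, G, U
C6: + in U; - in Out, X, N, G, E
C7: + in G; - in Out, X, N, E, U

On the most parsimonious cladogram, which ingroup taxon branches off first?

Character polarity is set by the outgroup: the derived state is whichever differs from the outgroup's state, so for C1, C3 the derived state is '-', and for the remaining characters it is '+'.
C1 (derived state '-') is shared by G and X — a synapomorphy uniting that clade.
Only G, N, and X show the derived state '+' for C2, supporting them as a clade.
All ingroup taxa share the derived state '-' for C3; it defines the ingroup but does not resolve relationships within it.
C4: derived state '+' in G, N, U, and X only — synapomorphy for {G, N, U, X}.
C5 (state '+') occurs in E and X but conflicts with the nesting implied by the other characters — most parsimoniously interpreted as homoplasy.
C6: derived state '+' in U only — an autapomorphy, so it tells us nothing about relationships among taxa.
C7: derived state '+' in G only — an autapomorphy, so it tells us nothing about relationships among taxa.
Most parsimonious ingroup topology: ((((X,G),N),U),E).
E is sister to the clade containing all other ingroup taxa, so it is the earliest-diverging (most basal) ingroup lineage.

E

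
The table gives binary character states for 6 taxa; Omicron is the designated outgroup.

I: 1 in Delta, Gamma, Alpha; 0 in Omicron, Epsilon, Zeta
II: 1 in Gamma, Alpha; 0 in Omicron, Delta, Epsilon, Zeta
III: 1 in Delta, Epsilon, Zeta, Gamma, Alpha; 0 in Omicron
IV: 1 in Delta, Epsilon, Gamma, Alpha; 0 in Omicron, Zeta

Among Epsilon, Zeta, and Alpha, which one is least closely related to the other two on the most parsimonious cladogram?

Zeta

The outgroup has state '0' for every character, so '1' is the derived state throughout.
Only Alpha, Delta, and Gamma show the derived state '1' for I, supporting them as a clade.
II (derived state '1') is shared by Alpha and Gamma — a synapomorphy uniting that clade.
III (derived state '1') is shared by all ingroup taxa — unites the whole ingroup.
IV (derived state '1') is shared by Alpha, Delta, Epsilon, and Gamma — a synapomorphy uniting that clade.
Most parsimonious ingroup topology: (((Delta,(Gamma,Alpha)),Epsilon),Zeta).
Epsilon and Alpha share a more recent common ancestor with each other than either does with Zeta, so Zeta is the least closely related of the three.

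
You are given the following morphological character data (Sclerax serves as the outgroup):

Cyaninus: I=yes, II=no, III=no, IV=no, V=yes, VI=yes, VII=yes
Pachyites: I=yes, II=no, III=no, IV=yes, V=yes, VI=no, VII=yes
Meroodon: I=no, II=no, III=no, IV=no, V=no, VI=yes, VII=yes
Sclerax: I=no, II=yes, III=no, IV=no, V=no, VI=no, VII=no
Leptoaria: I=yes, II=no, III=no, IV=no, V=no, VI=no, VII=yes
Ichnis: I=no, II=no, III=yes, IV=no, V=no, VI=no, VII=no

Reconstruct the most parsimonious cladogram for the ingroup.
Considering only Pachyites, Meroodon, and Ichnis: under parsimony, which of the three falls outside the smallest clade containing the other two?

Ichnis

Character polarity is set by the outgroup: the derived state is whichever differs from the outgroup's state, so for II the derived state is 'no', and for the remaining characters it is 'yes'.
Only Cyaninus, Leptoaria, and Pachyites show the derived state 'yes' for I, supporting them as a clade.
All ingroup taxa share the derived state 'no' for II; it defines the ingroup but does not resolve relationships within it.
III (derived state 'yes') is unique to Ichnis (autapomorphy; uninformative for grouping).
IV (derived state 'yes') is unique to Pachyites (autapomorphy; uninformative for grouping).
V: derived state 'yes' in Cyaninus and Pachyites only — synapomorphy for {Cyaninus, Pachyites}.
VI groups Cyaninus and Meroodon, which is incompatible with the clades supported by the remaining characters; treating it as convergent (homoplasy) costs fewer steps than any alternative tree.
VII (derived state 'yes') is shared by Cyaninus, Leptoaria, Meroodon, and Pachyites — a synapomorphy uniting that clade.
Most parsimonious ingroup topology: (((Leptoaria,(Cyaninus,Pachyites)),Meroodon),Ichnis).
Meroodon and Pachyites share a more recent common ancestor with each other than either does with Ichnis, so Ichnis is the least closely related of the three.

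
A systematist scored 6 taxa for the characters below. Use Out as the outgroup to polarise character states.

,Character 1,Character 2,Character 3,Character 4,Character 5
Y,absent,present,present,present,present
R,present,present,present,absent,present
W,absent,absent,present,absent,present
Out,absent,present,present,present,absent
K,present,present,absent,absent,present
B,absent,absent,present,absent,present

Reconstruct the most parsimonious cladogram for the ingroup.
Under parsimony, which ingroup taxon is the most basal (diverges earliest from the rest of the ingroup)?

Character polarity is set by the outgroup: the derived state is whichever differs from the outgroup's state, so for Character 2, Character 3, Character 4 the derived state is 'absent', and for the remaining characters it is 'present'.
Character 1 (derived state 'present') is shared by K and R — a synapomorphy uniting that clade.
Only B and W show the derived state 'absent' for Character 2, supporting them as a clade.
Character 3 (derived state 'absent') is unique to K (autapomorphy; uninformative for grouping).
Character 4 (derived state 'absent') is shared by B, K, R, and W — a synapomorphy uniting that clade.
All ingroup taxa share the derived state 'present' for Character 5; it defines the ingroup but does not resolve relationships within it.
Most parsimonious ingroup topology: (((R,K),(W,B)),Y).
Y is sister to the clade containing all other ingroup taxa, so it is the earliest-diverging (most basal) ingroup lineage.

Y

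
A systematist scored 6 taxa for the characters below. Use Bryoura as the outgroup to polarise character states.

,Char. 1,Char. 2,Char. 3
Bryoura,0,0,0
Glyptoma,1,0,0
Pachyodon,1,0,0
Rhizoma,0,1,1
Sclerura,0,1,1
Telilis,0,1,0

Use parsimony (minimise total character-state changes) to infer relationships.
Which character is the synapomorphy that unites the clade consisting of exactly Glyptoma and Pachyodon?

Char. 1

The outgroup has state '0' for every character, so '1' is the derived state throughout.
Only Glyptoma and Pachyodon show the derived state '1' for Char. 1, supporting them as a clade.
Char. 2: derived state '1' in Rhizoma, Sclerura, and Telilis only — synapomorphy for {Rhizoma, Sclerura, Telilis}.
Char. 3: derived state '1' in Rhizoma and Sclerura only — synapomorphy for {Rhizoma, Sclerura}.
Most parsimonious ingroup topology: ((Glyptoma,Pachyodon),((Rhizoma,Sclerura),Telilis)).
The clade {Glyptoma, Pachyodon} is supported by Char. 1: its derived state '1' occurs in exactly those taxa and in no other taxon (including the outgroup).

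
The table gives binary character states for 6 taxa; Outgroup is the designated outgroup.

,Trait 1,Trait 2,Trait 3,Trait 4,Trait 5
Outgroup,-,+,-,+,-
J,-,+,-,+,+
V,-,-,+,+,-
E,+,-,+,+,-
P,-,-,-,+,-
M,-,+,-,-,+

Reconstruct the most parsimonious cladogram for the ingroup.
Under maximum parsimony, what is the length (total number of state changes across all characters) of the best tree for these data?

5

Character polarity is set by the outgroup: the derived state is whichever differs from the outgroup's state, so for Trait 2, Trait 4 the derived state is '-', and for the remaining characters it is '+'.
Trait 1: derived state '+' in E only — an autapomorphy, so it tells us nothing about relationships among taxa.
Trait 2 (derived state '-') is shared by E, P, and V — a synapomorphy uniting that clade.
Only E and V show the derived state '+' for Trait 3, supporting them as a clade.
Trait 4 (derived state '-') is unique to M (autapomorphy; uninformative for grouping).
Only J and M show the derived state '+' for Trait 5, supporting them as a clade.
Most parsimonious ingroup topology: ((J,M),((V,E),P)).
Changes per character on this tree: Trait 1: 1; Trait 2: 1; Trait 3: 1; Trait 4: 1; Trait 5: 1.
Total = 5.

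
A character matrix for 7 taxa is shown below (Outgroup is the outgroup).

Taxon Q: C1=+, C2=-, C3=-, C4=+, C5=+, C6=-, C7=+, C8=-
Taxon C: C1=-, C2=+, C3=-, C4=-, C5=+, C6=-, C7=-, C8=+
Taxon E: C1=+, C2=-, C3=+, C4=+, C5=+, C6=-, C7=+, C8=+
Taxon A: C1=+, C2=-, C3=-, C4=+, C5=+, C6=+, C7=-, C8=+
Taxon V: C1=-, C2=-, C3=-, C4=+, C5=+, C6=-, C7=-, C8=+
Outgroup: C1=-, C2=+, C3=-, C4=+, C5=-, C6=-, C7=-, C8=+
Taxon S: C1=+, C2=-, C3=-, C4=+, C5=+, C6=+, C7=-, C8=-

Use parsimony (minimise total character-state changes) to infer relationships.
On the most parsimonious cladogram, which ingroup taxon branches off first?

Character polarity is set by the outgroup: the derived state is whichever differs from the outgroup's state, so for C2, C4, C8 the derived state is '-', and for the remaining characters it is '+'.
C1 (derived state '+') is shared by Taxon A, Taxon E, Taxon Q, and Taxon S — a synapomorphy uniting that clade.
C2: derived state '-' in Taxon A, Taxon E, Taxon Q, Taxon S, and Taxon V only — synapomorphy for {Taxon A, Taxon E, Taxon Q, Taxon S, Taxon V}.
C3: derived state '+' in Taxon E only — an autapomorphy, so it tells us nothing about relationships among taxa.
C4 (derived state '-') is unique to Taxon C (autapomorphy; uninformative for grouping).
C5 (derived state '+') is shared by all ingroup taxa — unites the whole ingroup.
Only Taxon A and Taxon S show the derived state '+' for C6, supporting them as a clade.
Only Taxon E and Taxon Q show the derived state '+' for C7, supporting them as a clade.
C8 (state '-') occurs in Taxon Q and Taxon S but conflicts with the nesting implied by the other characters — most parsimoniously interpreted as homoplasy.
Most parsimonious ingroup topology: ((((Taxon S,Taxon A),(Taxon Q,Taxon E)),Taxon V),Taxon C).
Taxon C is sister to the clade containing all other ingroup taxa, so it is the earliest-diverging (most basal) ingroup lineage.

Taxon C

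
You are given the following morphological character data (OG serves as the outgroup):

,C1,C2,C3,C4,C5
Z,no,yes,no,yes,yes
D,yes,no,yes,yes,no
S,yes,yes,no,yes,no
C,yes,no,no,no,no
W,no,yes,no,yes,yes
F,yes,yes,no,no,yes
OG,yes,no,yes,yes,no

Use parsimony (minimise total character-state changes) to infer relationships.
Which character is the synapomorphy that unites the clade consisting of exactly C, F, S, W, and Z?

C3

Character polarity is set by the outgroup: the derived state is whichever differs from the outgroup's state, so for C1, C3, C4 the derived state is 'no', and for the remaining characters it is 'yes'.
Only W and Z show the derived state 'no' for C1, supporting them as a clade.
C2: derived state 'yes' in F, S, W, and Z only — synapomorphy for {F, S, W, Z}.
Only C, F, S, W, and Z show the derived state 'no' for C3, supporting them as a clade.
C4 groups C and F, which is incompatible with the clades supported by the remaining characters; treating it as convergent (homoplasy) costs fewer steps than any alternative tree.
C5: derived state 'yes' in F, W, and Z only — synapomorphy for {F, W, Z}.
Most parsimonious ingroup topology: (((((W,Z),F),S),C),D).
The clade {C, F, S, W, Z} is supported by C3: its derived state 'no' occurs in exactly those taxa and in no other taxon (including the outgroup).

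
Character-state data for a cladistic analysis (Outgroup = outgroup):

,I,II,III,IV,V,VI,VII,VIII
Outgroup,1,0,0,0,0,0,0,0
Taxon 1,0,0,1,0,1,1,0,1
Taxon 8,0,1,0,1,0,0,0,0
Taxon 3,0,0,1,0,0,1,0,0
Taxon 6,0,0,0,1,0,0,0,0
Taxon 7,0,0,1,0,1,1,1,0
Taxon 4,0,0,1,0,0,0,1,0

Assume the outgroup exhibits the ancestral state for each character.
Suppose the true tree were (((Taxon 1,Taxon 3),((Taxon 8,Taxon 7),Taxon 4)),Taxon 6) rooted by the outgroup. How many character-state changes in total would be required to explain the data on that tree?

13

Map each character onto (((Taxon 1,Taxon 3),((Taxon 8,Taxon 7),Taxon 4)),Taxon 6) (rooted by Outgroup) and count the minimum state changes it requires (Fitch parsimony):
I: 1; II: 1; III: 2; IV: 2; V: 2; VI: 2; VII: 2; VIII: 1.
Total tree length = 13.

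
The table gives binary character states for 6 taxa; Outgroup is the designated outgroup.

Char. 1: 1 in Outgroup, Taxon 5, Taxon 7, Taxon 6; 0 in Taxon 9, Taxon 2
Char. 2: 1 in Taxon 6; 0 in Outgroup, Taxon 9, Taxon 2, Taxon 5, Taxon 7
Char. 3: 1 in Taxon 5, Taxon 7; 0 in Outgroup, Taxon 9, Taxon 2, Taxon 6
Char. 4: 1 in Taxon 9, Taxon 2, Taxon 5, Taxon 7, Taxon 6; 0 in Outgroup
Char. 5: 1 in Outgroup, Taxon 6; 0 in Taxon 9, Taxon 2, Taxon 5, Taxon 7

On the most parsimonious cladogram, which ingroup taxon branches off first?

Character polarity is set by the outgroup: the derived state is whichever differs from the outgroup's state, so for Char. 1, Char. 5 the derived state is '0', and for the remaining characters it is '1'.
Only Taxon 2 and Taxon 9 show the derived state '0' for Char. 1, supporting them as a clade.
Char. 2: derived state '1' in Taxon 6 only — an autapomorphy, so it tells us nothing about relationships among taxa.
Only Taxon 5 and Taxon 7 show the derived state '1' for Char. 3, supporting them as a clade.
All ingroup taxa share the derived state '1' for Char. 4; it defines the ingroup but does not resolve relationships within it.
Only Taxon 2, Taxon 5, Taxon 7, and Taxon 9 show the derived state '0' for Char. 5, supporting them as a clade.
Most parsimonious ingroup topology: (((Taxon 9,Taxon 2),(Taxon 5,Taxon 7)),Taxon 6).
Taxon 6 is sister to the clade containing all other ingroup taxa, so it is the earliest-diverging (most basal) ingroup lineage.

Taxon 6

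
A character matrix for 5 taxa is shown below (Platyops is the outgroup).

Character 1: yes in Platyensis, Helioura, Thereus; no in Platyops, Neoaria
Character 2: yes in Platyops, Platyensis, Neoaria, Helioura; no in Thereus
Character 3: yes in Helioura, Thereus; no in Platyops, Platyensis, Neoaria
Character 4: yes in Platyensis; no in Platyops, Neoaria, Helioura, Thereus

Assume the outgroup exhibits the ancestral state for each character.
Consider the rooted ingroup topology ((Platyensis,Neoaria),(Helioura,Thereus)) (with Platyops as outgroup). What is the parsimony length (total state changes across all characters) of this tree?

5

Map each character onto ((Platyensis,Neoaria),(Helioura,Thereus)) (rooted by Platyops) and count the minimum state changes it requires (Fitch parsimony):
Character 1: 2; Character 2: 1; Character 3: 1; Character 4: 1.
Total tree length = 5.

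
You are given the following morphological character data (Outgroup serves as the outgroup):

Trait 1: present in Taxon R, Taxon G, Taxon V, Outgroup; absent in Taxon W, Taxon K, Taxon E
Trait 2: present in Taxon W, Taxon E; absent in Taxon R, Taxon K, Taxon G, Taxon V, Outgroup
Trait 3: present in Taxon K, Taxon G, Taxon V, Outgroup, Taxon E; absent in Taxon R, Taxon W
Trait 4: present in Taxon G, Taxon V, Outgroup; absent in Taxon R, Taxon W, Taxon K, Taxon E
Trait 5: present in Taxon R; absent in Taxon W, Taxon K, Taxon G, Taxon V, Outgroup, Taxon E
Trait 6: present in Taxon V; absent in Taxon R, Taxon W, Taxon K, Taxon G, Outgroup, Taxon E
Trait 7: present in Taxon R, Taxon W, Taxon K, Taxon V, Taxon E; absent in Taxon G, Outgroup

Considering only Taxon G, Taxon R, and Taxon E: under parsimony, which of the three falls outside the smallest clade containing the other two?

Taxon G

Character polarity is set by the outgroup: the derived state is whichever differs from the outgroup's state, so for Trait 1, Trait 3, Trait 4 the derived state is 'absent', and for the remaining characters it is 'present'.
Trait 1: derived state 'absent' in Taxon E, Taxon K, and Taxon W only — synapomorphy for {Taxon E, Taxon K, Taxon W}.
Only Taxon E and Taxon W show the derived state 'present' for Trait 2, supporting them as a clade.
Trait 3 (state 'absent') occurs in Taxon R and Taxon W but conflicts with the nesting implied by the other characters — most parsimoniously interpreted as homoplasy.
Trait 4: derived state 'absent' in Taxon E, Taxon K, Taxon R, and Taxon W only — synapomorphy for {Taxon E, Taxon K, Taxon R, Taxon W}.
Trait 5 (derived state 'present') is unique to Taxon R (autapomorphy; uninformative for grouping).
Trait 6: derived state 'present' in Taxon V only — an autapomorphy, so it tells us nothing about relationships among taxa.
Trait 7 (derived state 'present') is shared by Taxon E, Taxon K, Taxon R, Taxon V, and Taxon W — a synapomorphy uniting that clade.
Most parsimonious ingroup topology: (((Taxon R,((Taxon W,Taxon E),Taxon K)),Taxon V),Taxon G).
Taxon E and Taxon R share a more recent common ancestor with each other than either does with Taxon G, so Taxon G is the least closely related of the three.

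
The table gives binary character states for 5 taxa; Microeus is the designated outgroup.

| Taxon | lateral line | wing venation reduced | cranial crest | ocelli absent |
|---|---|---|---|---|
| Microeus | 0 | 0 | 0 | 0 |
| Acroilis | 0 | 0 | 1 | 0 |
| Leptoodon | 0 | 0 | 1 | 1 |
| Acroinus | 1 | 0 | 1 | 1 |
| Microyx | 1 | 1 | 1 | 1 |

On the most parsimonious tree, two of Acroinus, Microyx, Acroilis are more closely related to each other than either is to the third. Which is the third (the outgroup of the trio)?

Acroilis

The outgroup has state '0' for every character, so '1' is the derived state throughout.
Only Acroinus and Microyx show the derived state '1' for lateral line, supporting them as a clade.
wing venation reduced: derived state '1' in Microyx only — an autapomorphy, so it tells us nothing about relationships among taxa.
All ingroup taxa share the derived state '1' for cranial crest; it defines the ingroup but does not resolve relationships within it.
ocelli absent: derived state '1' in Acroinus, Leptoodon, and Microyx only — synapomorphy for {Acroinus, Leptoodon, Microyx}.
Most parsimonious ingroup topology: (Acroilis,(Leptoodon,(Acroinus,Microyx))).
Microyx and Acroinus share a more recent common ancestor with each other than either does with Acroilis, so Acroilis is the least closely related of the three.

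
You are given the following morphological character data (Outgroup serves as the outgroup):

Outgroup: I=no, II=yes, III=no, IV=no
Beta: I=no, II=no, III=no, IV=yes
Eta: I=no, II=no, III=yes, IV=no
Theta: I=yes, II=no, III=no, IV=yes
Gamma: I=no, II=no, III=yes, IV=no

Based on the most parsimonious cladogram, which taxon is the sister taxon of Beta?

Theta

Character polarity is set by the outgroup: the derived state is whichever differs from the outgroup's state, so for II the derived state is 'no', and for the remaining characters it is 'yes'.
I: derived state 'yes' in Theta only — an autapomorphy, so it tells us nothing about relationships among taxa.
All ingroup taxa share the derived state 'no' for II; it defines the ingroup but does not resolve relationships within it.
III: derived state 'yes' in Eta and Gamma only — synapomorphy for {Eta, Gamma}.
IV: derived state 'yes' in Beta and Theta only — synapomorphy for {Beta, Theta}.
Most parsimonious ingroup topology: ((Beta,Theta),(Eta,Gamma)).
Beta and Theta form a cherry on this tree, so they are sister taxa.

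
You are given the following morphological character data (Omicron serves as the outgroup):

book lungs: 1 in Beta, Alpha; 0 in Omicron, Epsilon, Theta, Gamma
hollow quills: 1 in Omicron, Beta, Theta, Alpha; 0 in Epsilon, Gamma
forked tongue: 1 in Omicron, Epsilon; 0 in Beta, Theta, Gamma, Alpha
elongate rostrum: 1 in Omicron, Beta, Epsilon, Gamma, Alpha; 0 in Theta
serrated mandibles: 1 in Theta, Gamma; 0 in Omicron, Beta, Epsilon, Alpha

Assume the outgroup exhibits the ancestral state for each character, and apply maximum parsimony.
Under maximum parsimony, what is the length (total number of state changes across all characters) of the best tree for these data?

Character polarity is set by the outgroup: the derived state is whichever differs from the outgroup's state, so for hollow quills, forked tongue, elongate rostrum the derived state is '0', and for the remaining characters it is '1'.
Only Alpha and Beta show the derived state '1' for book lungs, supporting them as a clade.
hollow quills groups Epsilon and Gamma, which is incompatible with the clades supported by the remaining characters; treating it as convergent (homoplasy) costs fewer steps than any alternative tree.
Only Alpha, Beta, Gamma, and Theta show the derived state '0' for forked tongue, supporting them as a clade.
elongate rostrum: derived state '0' in Theta only — an autapomorphy, so it tells us nothing about relationships among taxa.
Only Gamma and Theta show the derived state '1' for serrated mandibles, supporting them as a clade.
Most parsimonious ingroup topology: (((Beta,Alpha),(Theta,Gamma)),Epsilon).
Changes per character on this tree: book lungs: 1; hollow quills: 2; forked tongue: 1; elongate rostrum: 1; serrated mandibles: 1.
Total = 6.

6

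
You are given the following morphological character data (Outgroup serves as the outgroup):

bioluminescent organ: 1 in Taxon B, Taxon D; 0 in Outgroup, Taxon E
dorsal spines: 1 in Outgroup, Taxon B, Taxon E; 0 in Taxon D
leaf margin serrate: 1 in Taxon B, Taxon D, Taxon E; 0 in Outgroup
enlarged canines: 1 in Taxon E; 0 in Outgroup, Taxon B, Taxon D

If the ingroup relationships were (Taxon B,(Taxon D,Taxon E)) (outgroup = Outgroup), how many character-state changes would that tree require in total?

Map each character onto (Taxon B,(Taxon D,Taxon E)) (rooted by Outgroup) and count the minimum state changes it requires (Fitch parsimony):
bioluminescent organ: 2; dorsal spines: 1; leaf margin serrate: 1; enlarged canines: 1.
Total tree length = 5.

5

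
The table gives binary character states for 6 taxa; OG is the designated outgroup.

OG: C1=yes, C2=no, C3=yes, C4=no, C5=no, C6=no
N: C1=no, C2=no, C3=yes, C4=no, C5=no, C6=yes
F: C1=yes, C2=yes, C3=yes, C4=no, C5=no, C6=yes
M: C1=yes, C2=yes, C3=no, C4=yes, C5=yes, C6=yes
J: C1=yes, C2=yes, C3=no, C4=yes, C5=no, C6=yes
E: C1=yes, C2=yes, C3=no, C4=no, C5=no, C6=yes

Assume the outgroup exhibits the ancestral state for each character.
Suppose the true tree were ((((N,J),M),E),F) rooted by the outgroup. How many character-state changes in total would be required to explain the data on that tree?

Map each character onto ((((N,J),M),E),F) (rooted by OG) and count the minimum state changes it requires (Fitch parsimony):
C1: 1; C2: 2; C3: 2; C4: 2; C5: 1; C6: 1.
Total tree length = 9.

9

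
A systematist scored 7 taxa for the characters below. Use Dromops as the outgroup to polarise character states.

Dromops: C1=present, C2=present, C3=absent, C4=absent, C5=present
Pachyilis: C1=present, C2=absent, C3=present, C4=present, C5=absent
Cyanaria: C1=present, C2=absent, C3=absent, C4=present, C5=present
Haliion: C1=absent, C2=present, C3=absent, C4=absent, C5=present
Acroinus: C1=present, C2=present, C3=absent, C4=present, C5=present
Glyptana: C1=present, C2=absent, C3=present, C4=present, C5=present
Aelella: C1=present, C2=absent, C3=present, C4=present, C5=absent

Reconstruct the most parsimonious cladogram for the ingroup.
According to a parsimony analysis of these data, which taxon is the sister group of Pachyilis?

Aelella

Character polarity is set by the outgroup: the derived state is whichever differs from the outgroup's state, so for C1, C2, C5 the derived state is 'absent', and for the remaining characters it is 'present'.
C1: derived state 'absent' in Haliion only — an autapomorphy, so it tells us nothing about relationships among taxa.
Only Aelella, Cyanaria, Glyptana, and Pachyilis show the derived state 'absent' for C2, supporting them as a clade.
C3 (derived state 'present') is shared by Aelella, Glyptana, and Pachyilis — a synapomorphy uniting that clade.
Only Acroinus, Aelella, Cyanaria, Glyptana, and Pachyilis show the derived state 'present' for C4, supporting them as a clade.
Only Aelella and Pachyilis show the derived state 'absent' for C5, supporting them as a clade.
Most parsimonious ingroup topology: (((((Pachyilis,Aelella),Glyptana),Cyanaria),Acroinus),Haliion).
Pachyilis and Aelella form a cherry on this tree, so they are sister taxa.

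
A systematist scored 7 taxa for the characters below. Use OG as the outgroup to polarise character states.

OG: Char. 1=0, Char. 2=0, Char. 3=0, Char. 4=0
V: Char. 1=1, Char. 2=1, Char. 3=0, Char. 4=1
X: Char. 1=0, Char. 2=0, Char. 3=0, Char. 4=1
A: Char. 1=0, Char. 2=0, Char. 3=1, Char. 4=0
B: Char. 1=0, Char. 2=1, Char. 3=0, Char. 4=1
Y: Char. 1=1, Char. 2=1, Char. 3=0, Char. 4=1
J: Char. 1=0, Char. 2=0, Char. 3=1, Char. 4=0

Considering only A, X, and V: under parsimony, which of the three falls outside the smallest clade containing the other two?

The outgroup has state '0' for every character, so '1' is the derived state throughout.
Only V and Y show the derived state '1' for Char. 1, supporting them as a clade.
Only B, V, and Y show the derived state '1' for Char. 2, supporting them as a clade.
Only A and J show the derived state '1' for Char. 3, supporting them as a clade.
Only B, V, X, and Y show the derived state '1' for Char. 4, supporting them as a clade.
Most parsimonious ingroup topology: ((((V,Y),B),X),(A,J)).
V and X share a more recent common ancestor with each other than either does with A, so A is the least closely related of the three.

A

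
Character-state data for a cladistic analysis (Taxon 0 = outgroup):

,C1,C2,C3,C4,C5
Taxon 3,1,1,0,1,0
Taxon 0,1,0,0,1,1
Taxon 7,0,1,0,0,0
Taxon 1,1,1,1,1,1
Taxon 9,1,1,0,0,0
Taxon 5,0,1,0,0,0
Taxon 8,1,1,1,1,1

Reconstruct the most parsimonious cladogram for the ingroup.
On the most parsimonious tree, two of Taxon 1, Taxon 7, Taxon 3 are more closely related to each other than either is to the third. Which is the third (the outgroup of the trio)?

Character polarity is set by the outgroup: the derived state is whichever differs from the outgroup's state, so for C1, C4, C5 the derived state is '0', and for the remaining characters it is '1'.
C1: derived state '0' in Taxon 5 and Taxon 7 only — synapomorphy for {Taxon 5, Taxon 7}.
All ingroup taxa share the derived state '1' for C2; it defines the ingroup but does not resolve relationships within it.
Only Taxon 1 and Taxon 8 show the derived state '1' for C3, supporting them as a clade.
C4: derived state '0' in Taxon 5, Taxon 7, and Taxon 9 only — synapomorphy for {Taxon 5, Taxon 7, Taxon 9}.
C5 (derived state '0') is shared by Taxon 3, Taxon 5, Taxon 7, and Taxon 9 — a synapomorphy uniting that clade.
Most parsimonious ingroup topology: ((((Taxon 7,Taxon 5),Taxon 9),Taxon 3),(Taxon 1,Taxon 8)).
Taxon 7 and Taxon 3 share a more recent common ancestor with each other than either does with Taxon 1, so Taxon 1 is the least closely related of the three.

Taxon 1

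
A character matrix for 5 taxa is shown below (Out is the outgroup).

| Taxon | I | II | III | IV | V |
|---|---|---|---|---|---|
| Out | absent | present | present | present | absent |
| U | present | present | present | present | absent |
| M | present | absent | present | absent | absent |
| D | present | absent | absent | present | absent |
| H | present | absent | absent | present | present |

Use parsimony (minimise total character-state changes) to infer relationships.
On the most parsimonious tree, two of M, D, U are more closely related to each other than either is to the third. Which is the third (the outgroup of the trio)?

Character polarity is set by the outgroup: the derived state is whichever differs from the outgroup's state, so for II, III, IV the derived state is 'absent', and for the remaining characters it is 'present'.
All ingroup taxa share the derived state 'present' for I; it defines the ingroup but does not resolve relationships within it.
II (derived state 'absent') is shared by D, H, and M — a synapomorphy uniting that clade.
Only D and H show the derived state 'absent' for III, supporting them as a clade.
IV (derived state 'absent') is unique to M (autapomorphy; uninformative for grouping).
V (derived state 'present') is unique to H (autapomorphy; uninformative for grouping).
Most parsimonious ingroup topology: ((M,(H,D)),U).
M and D share a more recent common ancestor with each other than either does with U, so U is the least closely related of the three.

U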